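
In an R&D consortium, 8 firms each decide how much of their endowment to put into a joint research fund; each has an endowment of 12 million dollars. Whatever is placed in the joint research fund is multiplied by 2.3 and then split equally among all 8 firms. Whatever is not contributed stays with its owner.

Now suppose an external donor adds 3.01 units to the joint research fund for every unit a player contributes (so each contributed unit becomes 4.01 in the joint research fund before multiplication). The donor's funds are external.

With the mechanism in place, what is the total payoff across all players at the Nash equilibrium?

The effective private return per unit is now 2.3 × 4.01 / 8 = 1.1529 > 1, so every player's dominant strategy flips to full contribution.
So the Nash equilibrium is full contribution by all 8; the group earns 2.3 × 4.01 × 96 = 885.41.

885.41 million dollars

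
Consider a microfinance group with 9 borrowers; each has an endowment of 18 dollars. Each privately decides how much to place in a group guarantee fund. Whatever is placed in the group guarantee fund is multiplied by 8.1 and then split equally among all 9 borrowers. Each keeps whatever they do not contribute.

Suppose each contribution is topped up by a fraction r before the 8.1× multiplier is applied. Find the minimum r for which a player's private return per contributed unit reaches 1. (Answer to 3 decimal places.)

With matching at rate r, one contributed unit becomes (1 + r) in the group guarantee fund and returns 8.1 × (1 + r) / 9 to the contributor.
Setting this equal to 1: 1 + r = 9/8.1 = 1.1111.
So the minimum matching rate is r = 1.1111 − 1 = 0.111.

0.111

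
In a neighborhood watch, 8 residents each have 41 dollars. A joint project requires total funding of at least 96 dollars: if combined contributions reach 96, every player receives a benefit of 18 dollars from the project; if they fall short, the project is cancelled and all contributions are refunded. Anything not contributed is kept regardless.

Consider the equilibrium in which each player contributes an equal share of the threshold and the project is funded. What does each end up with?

Equal share of the threshold: 96/8 = 12.
At this profile no one gains by cutting their contribution: any cut drops the total below 96, the project is cancelled, contributions are refunded, and the deviator ends with 41, which is less than 41 − 12 + 18 = 47. Contributing more than 12 just wastes the excess. So contributing exactly 12 is a best response.
Each player's payoff: 41 − 12 + 18 = 47.

47 dollars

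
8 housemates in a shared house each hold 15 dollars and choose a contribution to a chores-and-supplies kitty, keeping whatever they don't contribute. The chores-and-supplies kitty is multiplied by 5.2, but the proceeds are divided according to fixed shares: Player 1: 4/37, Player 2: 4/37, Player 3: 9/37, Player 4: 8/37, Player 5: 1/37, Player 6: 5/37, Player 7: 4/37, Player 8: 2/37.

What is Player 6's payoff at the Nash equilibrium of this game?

36.08 dollars

Player j's private return per contributed unit is 5.2 × (j's share). Contributing is weakly dominant for j when that share is at least 1/5.2 = 0.1923, and contributing 0 is dominant otherwise.
The shares above 0.1923 belong to Player 3 and Player 4, contributing 15 each; the remaining 6 contribute 0. Total contributed: 30.
Player 6 keeps 15 and receives 5.2 × 30 × 5/37 = 21.08 from the chores-and-supplies kitty, for a payoff of 36.08.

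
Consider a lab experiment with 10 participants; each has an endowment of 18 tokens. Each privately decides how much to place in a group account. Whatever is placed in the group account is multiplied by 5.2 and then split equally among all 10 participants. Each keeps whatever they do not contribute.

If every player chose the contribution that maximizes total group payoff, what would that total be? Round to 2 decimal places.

Each contributed unit returns 5.200 to the group as a whole (0.5200 to each of 10 players), which exceeds 1, so the social optimum is full contribution: group total = 5.200 × 180 = 936.00.

936.00 tokens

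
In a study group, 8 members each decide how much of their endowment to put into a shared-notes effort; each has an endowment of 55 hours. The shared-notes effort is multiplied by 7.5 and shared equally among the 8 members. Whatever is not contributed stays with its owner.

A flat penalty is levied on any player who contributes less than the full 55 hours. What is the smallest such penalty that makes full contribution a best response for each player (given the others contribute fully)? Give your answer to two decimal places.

3.44 hours

Given the others contribute fully, the best deviation is to contribute 0 (any partial contribution still incurs the fine and gives up units whose private return 0.9375 is below 1).
Deviating from 55 to 0 saves 55 hours but forfeits the deviator's share of the drop in the shared-notes effort: 7.5/8 × 55 = 51.56.
So the deviation gain is 55 − 51.56 = 3.44, and the fine must be at least 3.44 hours to wipe it out.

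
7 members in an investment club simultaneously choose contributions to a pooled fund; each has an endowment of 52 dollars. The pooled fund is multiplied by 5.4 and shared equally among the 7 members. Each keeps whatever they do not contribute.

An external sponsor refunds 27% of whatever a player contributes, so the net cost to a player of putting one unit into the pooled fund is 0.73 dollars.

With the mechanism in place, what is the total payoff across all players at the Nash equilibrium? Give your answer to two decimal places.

With the mechanism, a contributed unit returns (5.4/7) / 0.73 = 1.0568 per unit of net cost to the contributor — now above 1 — so contributing fully is weakly dominant for every player.
So the Nash equilibrium is full contribution by all 7; the group earns 7 × (52 × 0.27 + 5.4 × 52) = 2063.88.

2063.88 dollars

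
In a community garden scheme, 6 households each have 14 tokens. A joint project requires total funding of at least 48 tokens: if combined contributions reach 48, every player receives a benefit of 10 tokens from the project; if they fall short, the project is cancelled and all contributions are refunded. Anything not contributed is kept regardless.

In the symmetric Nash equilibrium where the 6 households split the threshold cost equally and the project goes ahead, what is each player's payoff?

Equal share of the threshold: 48/6 = 8.
At this profile no one gains by cutting their contribution: any cut drops the total below 48, the project is cancelled, contributions are refunded, and the deviator ends with 14, which is less than 14 − 8 + 10 = 16. Contributing more than 8 just wastes the excess. So contributing exactly 8 is a best response.
Each player's payoff: 14 − 8 + 10 = 16.

16 tokens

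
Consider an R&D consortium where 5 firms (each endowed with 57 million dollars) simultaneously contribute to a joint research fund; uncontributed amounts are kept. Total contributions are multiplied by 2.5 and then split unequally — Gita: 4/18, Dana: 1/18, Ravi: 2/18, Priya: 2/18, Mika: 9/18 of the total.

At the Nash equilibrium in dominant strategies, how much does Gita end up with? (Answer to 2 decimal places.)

Player j's private return per contributed unit is 2.5 × (j's share). Contributing is weakly dominant for j when that share is at least 1/2.5 = 0.4000, and contributing 0 is dominant otherwise.
The only share above 0.4000 is Mika's 9/18, contributing 57; the remaining 4 contribute 0. Total contributed: 57.
Gita keeps 57 and receives 2.5 × 57 × 4/18 = 31.67 from the joint research fund, for a payoff of 88.67.

88.67 million dollars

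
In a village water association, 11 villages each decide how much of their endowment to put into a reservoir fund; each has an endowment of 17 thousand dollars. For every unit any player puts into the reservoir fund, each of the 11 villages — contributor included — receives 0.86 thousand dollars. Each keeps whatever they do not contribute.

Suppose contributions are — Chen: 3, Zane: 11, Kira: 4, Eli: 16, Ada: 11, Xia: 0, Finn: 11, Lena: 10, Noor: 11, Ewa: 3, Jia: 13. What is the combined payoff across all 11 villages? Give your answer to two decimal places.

973.78 thousand dollars

Total contributed: 3 + 11 + 4 + 16 + 11 + 0 + 11 + 10 + 11 + 3 + 13 = 93; total kept: 11 × 17 − 93 = 94.
The reservoir fund pays out 0.86 × 11 × 93 = 879.78 in aggregate.
Group total = 94 + 879.78 = 973.78.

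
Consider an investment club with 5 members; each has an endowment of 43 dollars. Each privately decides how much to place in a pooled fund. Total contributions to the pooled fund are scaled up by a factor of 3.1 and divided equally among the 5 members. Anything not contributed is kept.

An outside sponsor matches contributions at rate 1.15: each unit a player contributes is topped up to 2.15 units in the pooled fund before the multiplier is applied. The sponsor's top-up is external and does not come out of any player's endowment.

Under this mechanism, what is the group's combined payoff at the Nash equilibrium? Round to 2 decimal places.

1432.98 dollars

With the mechanism, a contributed unit returns 3.1 × 2.15 / 5 = 1.3330 per unit of net cost to the contributor — now above 1 — so contributing fully is weakly dominant for every player.
So the Nash equilibrium is full contribution by all 5; the group earns 3.1 × 2.15 × 215 = 1432.98.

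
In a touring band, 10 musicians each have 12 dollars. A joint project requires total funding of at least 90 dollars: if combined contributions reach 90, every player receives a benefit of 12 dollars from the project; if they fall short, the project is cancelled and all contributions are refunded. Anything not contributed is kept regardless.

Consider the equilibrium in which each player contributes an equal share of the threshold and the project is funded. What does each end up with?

Equal share of the threshold: 90/10 = 9.
At this profile no one gains by cutting their contribution: any cut drops the total below 90, the project is cancelled, contributions are refunded, and the deviator ends with 12, which is less than 12 − 9 + 12 = 15. Contributing more than 9 just wastes the excess. So contributing exactly 9 is a best response.
Each player's payoff: 12 − 9 + 12 = 15.

15 dollars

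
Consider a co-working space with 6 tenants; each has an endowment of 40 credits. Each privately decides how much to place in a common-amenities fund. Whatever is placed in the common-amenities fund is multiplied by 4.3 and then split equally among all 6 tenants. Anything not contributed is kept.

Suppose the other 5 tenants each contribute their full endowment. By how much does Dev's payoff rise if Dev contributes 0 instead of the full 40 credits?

11.33 credits

Switching from a contribution of 40 to 0 lets Dev keep an extra 40 credits, but lowers the common-amenities fund by 40, which costs Dev their own share of that drop: 4.3/6 × 40 = 28.67.
Net gain = 40 − 28.67 = 11.33. The private return per contributed unit (0.7167) is below 1, so free-riding is indeed the best response regardless of what the others do.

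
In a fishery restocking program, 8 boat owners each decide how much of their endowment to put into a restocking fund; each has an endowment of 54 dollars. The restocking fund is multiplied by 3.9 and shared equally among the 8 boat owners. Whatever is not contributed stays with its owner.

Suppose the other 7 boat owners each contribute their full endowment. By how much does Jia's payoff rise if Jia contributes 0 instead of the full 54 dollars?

27.68 dollars

Switching from a contribution of 54 to 0 lets Jia keep an extra 54 dollars, but lowers the restocking fund by 54, which costs Jia their own share of that drop: 3.9/8 × 54 = 26.32.
Net gain = 54 − 26.32 = 27.68. The private return per contributed unit (0.4875) is below 1, so free-riding is indeed the best response regardless of what the others do.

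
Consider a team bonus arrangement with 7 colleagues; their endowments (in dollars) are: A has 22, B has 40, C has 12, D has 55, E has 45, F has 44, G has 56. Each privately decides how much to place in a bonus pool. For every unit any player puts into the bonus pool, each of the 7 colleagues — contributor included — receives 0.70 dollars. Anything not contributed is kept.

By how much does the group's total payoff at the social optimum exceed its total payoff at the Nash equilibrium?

1068.60 dollars

The private return per contributed unit is 0.70 < 1 for everyone, so the Nash equilibrium is zero contribution and the group total is Σ E_j = 22 + 40 + 12 + 55 + 45 + 44 + 56 = 274.
Each contributed unit returns 4.900 to the group, so the social optimum is full contribution by everyone: group total = 4.900 × 274 = 1342.60.
Efficiency loss = (4.900 − 1) × 274 = 1068.60.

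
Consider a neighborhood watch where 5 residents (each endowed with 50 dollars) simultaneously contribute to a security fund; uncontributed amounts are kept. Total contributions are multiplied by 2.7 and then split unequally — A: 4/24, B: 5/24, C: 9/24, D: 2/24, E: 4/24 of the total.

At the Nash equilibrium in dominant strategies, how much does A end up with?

A player with share s gets back 2.7·s per unit contributed, so full contribution is dominant for anyone with s > 1/2.7 = 0.3704 and zero contribution is dominant for anyone below.
The only share above 0.3704 is C's 9/24, contributing 50; the remaining 4 contribute 0. Total contributed: 50.
A keeps 50 and receives 2.7 × 50 × 4/24 = 22.50 from the security fund, for a payoff of 72.50.

72.50 dollars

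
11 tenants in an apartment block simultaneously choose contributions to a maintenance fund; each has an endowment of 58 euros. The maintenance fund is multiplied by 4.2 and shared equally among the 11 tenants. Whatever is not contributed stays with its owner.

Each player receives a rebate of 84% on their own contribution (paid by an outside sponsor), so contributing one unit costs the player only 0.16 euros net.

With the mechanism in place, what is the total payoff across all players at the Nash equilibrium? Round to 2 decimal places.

3215.52 euros

With the mechanism, a contributed unit returns (4.2/11) / 0.16 = 2.3864 per unit of net cost to the contributor — now above 1 — so contributing fully is weakly dominant for every player.
So the Nash equilibrium is full contribution by all 11; the group earns 11 × (58 × 0.84 + 4.2 × 58) = 3215.52.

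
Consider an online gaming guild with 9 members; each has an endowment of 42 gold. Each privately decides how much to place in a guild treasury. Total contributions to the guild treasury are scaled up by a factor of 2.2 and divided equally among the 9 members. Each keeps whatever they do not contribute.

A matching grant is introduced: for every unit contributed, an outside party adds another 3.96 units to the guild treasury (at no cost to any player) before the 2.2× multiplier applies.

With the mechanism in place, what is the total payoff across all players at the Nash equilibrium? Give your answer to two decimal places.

Under the mechanism each unit contributed yields 2.2 × 4.96 / 9 = 1.2124 back to its contributor per unit of net cost, which exceeds 1, making full contribution the dominant choice for everyone.
So the Nash equilibrium is full contribution by all 9; the group earns 2.2 × 4.96 × 378 = 4124.74.

4124.74 gold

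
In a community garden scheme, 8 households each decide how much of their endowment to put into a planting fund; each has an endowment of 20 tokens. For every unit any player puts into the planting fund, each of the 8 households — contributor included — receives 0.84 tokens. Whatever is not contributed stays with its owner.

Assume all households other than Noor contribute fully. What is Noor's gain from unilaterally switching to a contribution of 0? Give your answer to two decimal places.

Switching from a contribution of 20 to 0 lets Noor keep an extra 20 tokens, but lowers the planting fund by 20, which costs Noor their own share of that drop: 0.84 × 20 = 16.80.
Net gain = 20 − 16.80 = 3.20. The private return per contributed unit (0.84) is below 1, so free-riding is indeed the best response regardless of what the others do.

3.20 tokens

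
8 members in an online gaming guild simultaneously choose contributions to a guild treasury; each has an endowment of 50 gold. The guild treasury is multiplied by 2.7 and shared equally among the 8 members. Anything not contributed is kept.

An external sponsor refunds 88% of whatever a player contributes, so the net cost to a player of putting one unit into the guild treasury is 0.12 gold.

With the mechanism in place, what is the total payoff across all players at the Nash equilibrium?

With the mechanism, a contributed unit returns (2.7/8) / 0.12 = 2.8125 per unit of net cost to the contributor — now above 1 — so contributing fully is weakly dominant for every player.
At the Nash equilibrium everyone contributes 50. Group total payoff = 8 × (50 × 0.88 + 2.7 × 50) = 1432.00.

1432.00 gold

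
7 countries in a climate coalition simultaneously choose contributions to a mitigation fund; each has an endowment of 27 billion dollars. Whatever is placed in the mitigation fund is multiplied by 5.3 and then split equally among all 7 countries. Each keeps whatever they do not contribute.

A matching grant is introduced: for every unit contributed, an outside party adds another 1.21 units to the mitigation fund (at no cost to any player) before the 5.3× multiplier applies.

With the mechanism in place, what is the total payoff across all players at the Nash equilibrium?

2213.76 billion dollars

Under the mechanism each unit contributed yields 5.3 × 2.21 / 7 = 1.6733 back to its contributor per unit of net cost, which exceeds 1, making full contribution the dominant choice for everyone.
At the Nash equilibrium everyone contributes 27. Group total payoff = 5.3 × 2.21 × 189 = 2213.76.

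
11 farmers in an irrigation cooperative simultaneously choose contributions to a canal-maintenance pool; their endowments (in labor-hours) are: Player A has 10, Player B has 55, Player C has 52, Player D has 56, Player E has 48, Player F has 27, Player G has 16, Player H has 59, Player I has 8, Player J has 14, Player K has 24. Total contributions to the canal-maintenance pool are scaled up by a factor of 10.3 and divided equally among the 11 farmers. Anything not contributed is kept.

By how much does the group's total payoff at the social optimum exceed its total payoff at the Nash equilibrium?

The private return per contributed unit is 10.3/11 = 0.9364 < 1 for every player regardless of endowment, so the Nash equilibrium is zero contribution and the group total is Σ E_j = 10 + 55 + 52 + 56 + 48 + 27 + 16 + 59 + 8 + 14 + 24 = 369.
Each contributed unit returns 10.300 to the group, so the social optimum is full contribution by everyone: group total = 10.300 × 369 = 3800.70.
Efficiency loss = (10.300 − 1) × 369 = 3431.70.

3431.70 labor-hours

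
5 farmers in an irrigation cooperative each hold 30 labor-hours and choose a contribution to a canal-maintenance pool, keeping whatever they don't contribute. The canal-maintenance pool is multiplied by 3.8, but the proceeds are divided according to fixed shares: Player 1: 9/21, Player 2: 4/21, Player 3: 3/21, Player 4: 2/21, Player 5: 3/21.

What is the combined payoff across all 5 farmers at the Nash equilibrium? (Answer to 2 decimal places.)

Each unit j contributes comes back to j as 3.8 × (j's share), so j prefers to contribute only if that share exceeds 1/3.8 = 0.2632; otherwise keeping the unit dominates.
Player 1 alone (share 9/21) is above the threshold, contributing 30; the remaining 4 contribute 0. Total contributed: 30.
The canal-maintenance pool pays out 3.8 × 30 = 114.00 in total (split across the unequal shares, but the aggregate is all that matters for the group sum).
The 4 free-riders keep 30 each, adding 120. Group total = 120 + 114.00 = 234.00.

234.00 labor-hours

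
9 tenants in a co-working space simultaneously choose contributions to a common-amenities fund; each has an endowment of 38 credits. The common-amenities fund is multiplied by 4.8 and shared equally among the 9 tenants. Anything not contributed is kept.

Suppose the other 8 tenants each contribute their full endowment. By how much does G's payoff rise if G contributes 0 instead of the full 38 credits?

Switching from a contribution of 38 to 0 lets G keep an extra 38 credits, but lowers the common-amenities fund by 38, which costs G their own share of that drop: 4.8/9 × 38 = 20.27.
Net gain = 38 − 20.27 = 17.73. The private return per contributed unit (0.5333) is below 1, so free-riding is indeed the best response regardless of what the others do.

17.73 credits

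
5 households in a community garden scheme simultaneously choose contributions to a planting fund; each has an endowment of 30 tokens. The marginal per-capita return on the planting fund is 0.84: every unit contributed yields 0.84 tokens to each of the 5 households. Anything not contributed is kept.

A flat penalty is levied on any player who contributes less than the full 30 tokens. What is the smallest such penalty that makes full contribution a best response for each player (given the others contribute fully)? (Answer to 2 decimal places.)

Given the others contribute fully, the best deviation is to contribute 0 (any partial contribution still incurs the fine and gives up units whose private return 0.84 is below 1).
Deviating from 30 to 0 saves 30 tokens but forfeits the deviator's share of the drop in the planting fund: 0.84 × 30 = 25.20.
So the deviation gain is 30 − 25.20 = 4.80, and the fine must be at least 4.80 tokens to wipe it out.

4.80 tokens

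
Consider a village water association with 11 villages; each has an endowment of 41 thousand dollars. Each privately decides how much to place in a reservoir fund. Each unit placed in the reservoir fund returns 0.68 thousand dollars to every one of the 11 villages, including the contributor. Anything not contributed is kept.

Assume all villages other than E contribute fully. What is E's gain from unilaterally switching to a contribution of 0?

Switching from a contribution of 41 to 0 lets E keep an extra 41 thousand dollars, but lowers the reservoir fund by 41, which costs E their own share of that drop: 0.68 × 41 = 27.88.
Net gain = 41 − 27.88 = 13.12. The private return per contributed unit (0.68) is below 1, so free-riding is indeed the best response regardless of what the others do.

13.12 thousand dollars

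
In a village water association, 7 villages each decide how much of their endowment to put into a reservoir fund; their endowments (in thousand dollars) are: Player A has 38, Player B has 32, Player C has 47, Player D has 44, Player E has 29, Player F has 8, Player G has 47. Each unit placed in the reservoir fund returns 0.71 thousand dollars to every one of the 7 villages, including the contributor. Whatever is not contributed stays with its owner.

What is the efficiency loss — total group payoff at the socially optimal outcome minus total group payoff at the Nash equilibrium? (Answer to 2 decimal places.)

972.65 thousand dollars

The private return per contributed unit is 0.71 < 1 for everyone, so the Nash equilibrium is zero contribution and the group total is Σ E_j = 38 + 32 + 47 + 44 + 29 + 8 + 47 = 245.
Each contributed unit returns 4.970 to the group, so the social optimum is full contribution by everyone: group total = 4.970 × 245 = 1217.65.
Efficiency loss = (4.970 − 1) × 245 = 972.65.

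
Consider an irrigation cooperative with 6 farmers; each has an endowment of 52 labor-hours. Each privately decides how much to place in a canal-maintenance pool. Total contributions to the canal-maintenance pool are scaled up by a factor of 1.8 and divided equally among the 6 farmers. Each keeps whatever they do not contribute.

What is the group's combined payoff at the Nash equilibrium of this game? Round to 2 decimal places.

Each contributed unit returns 1.8/6 = 0.3000 to its contributor — below 1 — so contributing 0 is dominant for every player. At the Nash equilibrium everyone keeps their 52, and the group total is 6 × 52 = 312.

312.00 labor-hours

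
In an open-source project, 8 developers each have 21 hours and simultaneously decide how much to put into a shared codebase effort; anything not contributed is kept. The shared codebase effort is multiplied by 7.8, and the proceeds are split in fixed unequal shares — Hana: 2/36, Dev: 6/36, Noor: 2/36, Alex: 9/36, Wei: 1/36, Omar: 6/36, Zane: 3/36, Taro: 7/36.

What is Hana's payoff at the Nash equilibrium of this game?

57.40 hours

A player with share s gets back 7.8·s per unit contributed, so full contribution is dominant for anyone with s > 1/7.8 = 0.1282 and zero contribution is dominant for anyone below.
Dev, Alex, Omar and Taro clear that bar, contributing 21 each; the remaining 4 contribute 0. Total contributed: 84.
Hana keeps 21 and receives 7.8 × 84 × 2/36 = 36.40 from the shared codebase effort, for a payoff of 57.40.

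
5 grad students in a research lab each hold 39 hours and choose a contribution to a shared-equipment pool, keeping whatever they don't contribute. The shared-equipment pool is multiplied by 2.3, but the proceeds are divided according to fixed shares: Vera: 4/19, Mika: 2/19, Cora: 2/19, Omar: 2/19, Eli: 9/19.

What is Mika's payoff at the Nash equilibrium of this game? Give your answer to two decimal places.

48.44 hours

Player j's private return per contributed unit is 2.3 × (j's share). Contributing is weakly dominant for j when that share is at least 1/2.3 = 0.4348, and contributing 0 is dominant otherwise.
The only share above 0.4348 is Eli's 9/19, contributing 39; the remaining 4 contribute 0. Total contributed: 39.
Mika keeps 39 and receives 2.3 × 39 × 2/19 = 9.44 from the shared-equipment pool, for a payoff of 48.44.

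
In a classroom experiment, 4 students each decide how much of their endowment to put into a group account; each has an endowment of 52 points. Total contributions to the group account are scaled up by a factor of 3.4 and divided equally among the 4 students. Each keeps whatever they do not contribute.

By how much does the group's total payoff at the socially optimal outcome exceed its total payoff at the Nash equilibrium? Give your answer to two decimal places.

499.20 points

Each contributed unit returns 3.4/4 = 0.8500 to its contributor — below 1 — so contributing 0 is dominant for every player. At the Nash equilibrium everyone keeps their 52, and the group total is 4 × 52 = 208.
Each contributed unit returns 3.400 to the group as a whole (0.8500 to each of 4 players), which exceeds 1, so the social optimum is full contribution: group total = 3.400 × 208 = 707.20.
Efficiency loss = 707.20 − 208 = 499.20.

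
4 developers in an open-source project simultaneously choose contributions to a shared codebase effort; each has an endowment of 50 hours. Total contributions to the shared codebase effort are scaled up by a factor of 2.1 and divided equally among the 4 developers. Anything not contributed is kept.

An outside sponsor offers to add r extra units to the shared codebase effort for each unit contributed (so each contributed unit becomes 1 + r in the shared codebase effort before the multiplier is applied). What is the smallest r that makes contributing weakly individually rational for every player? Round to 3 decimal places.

With matching at rate r, one contributed unit becomes (1 + r) in the shared codebase effort and returns 2.1 × (1 + r) / 4 to the contributor.
Setting this equal to 1: 1 + r = 4/2.1 = 1.9048.
So the minimum matching rate is r = 1.9048 − 1 = 0.905.

0.905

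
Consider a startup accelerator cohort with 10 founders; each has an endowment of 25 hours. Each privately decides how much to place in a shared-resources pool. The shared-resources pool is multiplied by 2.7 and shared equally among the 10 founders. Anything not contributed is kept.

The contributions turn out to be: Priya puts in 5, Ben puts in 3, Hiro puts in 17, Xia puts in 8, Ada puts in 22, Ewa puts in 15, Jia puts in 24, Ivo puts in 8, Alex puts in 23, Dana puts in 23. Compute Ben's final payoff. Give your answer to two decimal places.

61.96 hours

Total contributed: 5 + 3 + 17 + 8 + 22 + 15 + 24 + 8 + 23 + 23 = 148.
Each receives 2.7 × 148 / 10 = 39.96 from the shared-resources pool.
Ben keeps 25 − 3 = 22, so Ben's payoff is 22 + 39.96 = 61.96.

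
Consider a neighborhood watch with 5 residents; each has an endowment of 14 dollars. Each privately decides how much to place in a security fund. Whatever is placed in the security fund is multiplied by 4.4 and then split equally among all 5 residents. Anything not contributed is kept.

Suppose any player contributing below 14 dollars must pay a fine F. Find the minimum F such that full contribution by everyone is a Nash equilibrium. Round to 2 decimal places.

Given the others contribute fully, the best deviation is to contribute 0 (any partial contribution still incurs the fine and gives up units whose private return 0.8800 is below 1).
Deviating from 14 to 0 saves 14 dollars but forfeits the deviator's share of the drop in the security fund: 4.4/5 × 14 = 12.32.
So the deviation gain is 14 − 12.32 = 1.68, and the fine must be at least 1.68 dollars to wipe it out.

1.68 dollars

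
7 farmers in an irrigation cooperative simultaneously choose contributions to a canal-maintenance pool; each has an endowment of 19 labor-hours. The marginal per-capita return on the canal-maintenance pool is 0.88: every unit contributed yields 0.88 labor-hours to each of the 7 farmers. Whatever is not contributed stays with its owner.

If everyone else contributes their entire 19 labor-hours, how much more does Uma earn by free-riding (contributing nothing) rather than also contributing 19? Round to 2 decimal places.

Switching from a contribution of 19 to 0 lets Uma keep an extra 19 labor-hours, but lowers the canal-maintenance pool by 19, which costs Uma their own share of that drop: 0.88 × 19 = 16.72.
Net gain = 19 − 16.72 = 2.28. The private return per contributed unit (0.88) is below 1, so free-riding is indeed the best response regardless of what the others do.

2.28 labor-hours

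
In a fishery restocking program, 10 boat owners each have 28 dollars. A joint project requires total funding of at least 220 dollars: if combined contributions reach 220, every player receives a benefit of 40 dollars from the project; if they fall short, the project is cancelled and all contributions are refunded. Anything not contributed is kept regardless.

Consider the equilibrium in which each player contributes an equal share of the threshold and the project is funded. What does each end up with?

46 dollars

Equal share of the threshold: 220/10 = 22.
At this profile no one gains by cutting their contribution: any cut drops the total below 220, the project is cancelled, contributions are refunded, and the deviator ends with 28, which is less than 28 − 22 + 40 = 46. Contributing more than 22 just wastes the excess. So contributing exactly 22 is a best response.
Each player's payoff: 28 − 22 + 40 = 46.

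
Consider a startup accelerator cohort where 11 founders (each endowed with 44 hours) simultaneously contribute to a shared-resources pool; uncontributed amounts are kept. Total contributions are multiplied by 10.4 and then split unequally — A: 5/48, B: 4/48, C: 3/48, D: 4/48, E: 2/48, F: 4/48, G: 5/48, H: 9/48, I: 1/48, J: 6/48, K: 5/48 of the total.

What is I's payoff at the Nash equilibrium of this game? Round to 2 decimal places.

A player with share s gets back 10.4·s per unit contributed, so full contribution is dominant for anyone with s > 1/10.4 = 0.0962 and zero contribution is dominant for anyone below.
A, G, H, J and K are above the threshold, contributing 44 each; the remaining 6 contribute 0. Total contributed: 220.
I keeps 44 and receives 10.4 × 220 × 1/48 = 47.67 from the shared-resources pool, for a payoff of 91.67.

91.67 hours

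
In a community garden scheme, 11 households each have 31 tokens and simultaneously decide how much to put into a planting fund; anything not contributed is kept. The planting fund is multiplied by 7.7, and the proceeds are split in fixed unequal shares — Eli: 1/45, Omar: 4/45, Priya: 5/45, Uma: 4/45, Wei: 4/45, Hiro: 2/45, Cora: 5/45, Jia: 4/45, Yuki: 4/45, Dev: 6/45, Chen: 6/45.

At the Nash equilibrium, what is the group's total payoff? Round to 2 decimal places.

756.40 tokens

A player with share s gets back 7.7·s per unit contributed, so full contribution is dominant for anyone with s > 1/7.7 = 0.1299 and zero contribution is dominant for anyone below.
The shares above 0.1299 belong to Dev and Chen, contributing 31 each; the remaining 9 contribute 0. Total contributed: 62.
The planting fund pays out 7.7 × 62 = 477.40 in total (split across the unequal shares, but the aggregate is all that matters for the group sum).
The 9 free-riders keep 31 each, adding 279. Group total = 279 + 477.40 = 756.40.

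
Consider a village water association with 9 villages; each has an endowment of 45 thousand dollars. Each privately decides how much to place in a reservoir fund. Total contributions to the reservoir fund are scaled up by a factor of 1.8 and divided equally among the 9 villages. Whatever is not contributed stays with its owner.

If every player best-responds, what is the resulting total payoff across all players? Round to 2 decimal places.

Each contributed unit returns 1.8/9 = 0.2000 to its contributor — below 1 — so contributing 0 is dominant for every player. At the Nash equilibrium everyone keeps their 45, and the group total is 9 × 45 = 405.

405.00 thousand dollars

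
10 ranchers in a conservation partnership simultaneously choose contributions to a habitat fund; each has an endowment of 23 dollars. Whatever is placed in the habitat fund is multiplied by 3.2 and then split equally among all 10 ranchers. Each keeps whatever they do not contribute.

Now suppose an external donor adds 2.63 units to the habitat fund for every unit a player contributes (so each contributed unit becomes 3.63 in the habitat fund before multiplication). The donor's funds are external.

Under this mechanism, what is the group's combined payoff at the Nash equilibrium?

2671.68 dollars

The effective private return per unit is now 3.2 × 3.63 / 10 = 1.1616 > 1, so every player's dominant strategy flips to full contribution.
So the Nash equilibrium is full contribution by all 10; the group earns 3.2 × 3.63 × 230 = 2671.68.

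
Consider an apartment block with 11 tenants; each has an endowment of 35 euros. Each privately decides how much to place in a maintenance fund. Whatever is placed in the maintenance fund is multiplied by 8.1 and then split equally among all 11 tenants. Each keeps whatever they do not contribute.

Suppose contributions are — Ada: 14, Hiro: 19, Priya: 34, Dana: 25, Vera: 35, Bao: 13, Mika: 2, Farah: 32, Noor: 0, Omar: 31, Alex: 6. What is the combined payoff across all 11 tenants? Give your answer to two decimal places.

Total contributed: 14 + 19 + 34 + 25 + 35 + 13 + 2 + 32 + 0 + 31 + 6 = 211; total kept: 11 × 35 − 211 = 174.
The maintenance fund pays out 8.1 × 211 = 1709.10 in aggregate.
Group total = 174 + 1709.10 = 1883.10.

1883.10 euros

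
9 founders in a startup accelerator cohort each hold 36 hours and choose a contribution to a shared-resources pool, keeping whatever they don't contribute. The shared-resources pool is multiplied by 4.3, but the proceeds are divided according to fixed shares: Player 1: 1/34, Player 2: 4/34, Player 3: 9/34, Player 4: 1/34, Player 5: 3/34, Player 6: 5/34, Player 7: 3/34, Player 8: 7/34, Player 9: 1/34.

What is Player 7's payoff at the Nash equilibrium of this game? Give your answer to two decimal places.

Each unit j contributes comes back to j as 4.3 × (j's share), so j prefers to contribute only if that share exceeds 1/4.3 = 0.2326; otherwise keeping the unit dominates.
Player 3 alone (share 9/34) is above the threshold, contributing 36; the remaining 8 contribute 0. Total contributed: 36.
Player 7 keeps 36 and receives 4.3 × 36 × 3/34 = 13.66 from the shared-resources pool, for a payoff of 49.66.

49.66 hours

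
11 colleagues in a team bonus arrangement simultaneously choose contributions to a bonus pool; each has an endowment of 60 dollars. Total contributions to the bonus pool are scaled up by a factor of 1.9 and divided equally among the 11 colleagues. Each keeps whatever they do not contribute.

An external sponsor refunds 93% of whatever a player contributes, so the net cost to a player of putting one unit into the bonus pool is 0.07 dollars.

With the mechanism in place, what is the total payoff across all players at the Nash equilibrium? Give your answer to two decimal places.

The effective private return per unit is now (1.9/11) / 0.07 = 2.4675 > 1, so every player's dominant strategy flips to full contribution.
At the Nash equilibrium everyone contributes 60. Group total payoff = 11 × (60 × 0.93 + 1.9 × 60) = 1867.80.

1867.80 dollars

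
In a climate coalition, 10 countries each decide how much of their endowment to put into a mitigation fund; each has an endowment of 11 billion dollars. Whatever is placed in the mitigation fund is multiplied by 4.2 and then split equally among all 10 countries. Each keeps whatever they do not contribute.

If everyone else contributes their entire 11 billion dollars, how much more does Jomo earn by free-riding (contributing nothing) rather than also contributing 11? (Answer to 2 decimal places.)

6.38 billion dollars

Switching from a contribution of 11 to 0 lets Jomo keep an extra 11 billion dollars, but lowers the mitigation fund by 11, which costs Jomo their own share of that drop: 4.2/10 × 11 = 4.62.
Net gain = 11 − 4.62 = 6.38. The private return per contributed unit (0.4200) is below 1, so free-riding is indeed the best response regardless of what the others do.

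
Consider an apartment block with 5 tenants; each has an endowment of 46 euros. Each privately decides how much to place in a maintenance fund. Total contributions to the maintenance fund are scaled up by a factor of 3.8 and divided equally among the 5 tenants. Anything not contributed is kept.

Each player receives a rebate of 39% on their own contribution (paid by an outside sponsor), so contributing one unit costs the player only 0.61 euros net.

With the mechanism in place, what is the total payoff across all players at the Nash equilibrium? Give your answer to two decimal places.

The effective private return per unit is now (3.8/5) / 0.61 = 1.2459 > 1, so every player's dominant strategy flips to full contribution.
So the Nash equilibrium is full contribution by all 5; the group earns 5 × (46 × 0.39 + 3.8 × 46) = 963.70.

963.70 euros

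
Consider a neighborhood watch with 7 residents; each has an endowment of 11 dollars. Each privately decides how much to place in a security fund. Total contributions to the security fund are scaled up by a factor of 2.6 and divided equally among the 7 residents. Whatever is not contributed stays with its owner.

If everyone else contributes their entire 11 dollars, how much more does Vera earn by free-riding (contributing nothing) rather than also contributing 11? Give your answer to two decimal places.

6.91 dollars

Switching from a contribution of 11 to 0 lets Vera keep an extra 11 dollars, but lowers the security fund by 11, which costs Vera their own share of that drop: 2.6/7 × 11 = 4.09.
Net gain = 11 − 4.09 = 6.91. The private return per contributed unit (0.3714) is below 1, so free-riding is indeed the best response regardless of what the others do.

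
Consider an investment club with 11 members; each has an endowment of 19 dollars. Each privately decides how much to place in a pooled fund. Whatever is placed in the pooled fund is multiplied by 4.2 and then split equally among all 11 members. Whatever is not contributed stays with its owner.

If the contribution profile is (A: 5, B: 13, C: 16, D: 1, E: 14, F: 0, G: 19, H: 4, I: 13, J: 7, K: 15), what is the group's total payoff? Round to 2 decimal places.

551.40 dollars

Total contributed: 5 + 13 + 16 + 1 + 14 + 0 + 19 + 4 + 13 + 7 + 15 = 107; total kept: 11 × 19 − 107 = 102.
The pooled fund pays out 4.2 × 107 = 449.40 in aggregate.
Group total = 102 + 449.40 = 551.40.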